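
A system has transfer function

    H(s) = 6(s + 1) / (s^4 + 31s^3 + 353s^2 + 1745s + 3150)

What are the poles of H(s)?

The poles are the roots of the denominator s^4 + 31s^3 + 353s^2 + 1745s + 3150 = 0.
Trying s = -5: the polynomial evaluates to 0, so (s + 5) is a factor.
Dividing out leaves s^3 + 26s^2 + 223s + 630 = 0.
This factors further as (s + 7)(s + 10)(s + 9) = 0.

s = -5, -7, -10, -9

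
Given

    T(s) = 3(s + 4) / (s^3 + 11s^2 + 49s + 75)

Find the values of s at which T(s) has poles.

The poles are the roots of the denominator s^3 + 11s^2 + 49s + 75 = 0.
Trying s = -3: the polynomial evaluates to 0, so (s + 3) is a factor.
Dividing out leaves s^2 + 8s + 25 = 0.
The quadratic formula then gives s = -4 ± 3j.

s = -4 + 3j, -4 - 3j, -3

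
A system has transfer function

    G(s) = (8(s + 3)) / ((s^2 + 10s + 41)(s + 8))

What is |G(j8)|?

|G(j8)| ≈ 0.07258

Substitute s = j8: numerator = 24 + j64, denominator = -824 + j456.
|G(j8)| = |24 + j64| / |-824 + j456| = 68.352 / 941.76 ≈ 0.07258.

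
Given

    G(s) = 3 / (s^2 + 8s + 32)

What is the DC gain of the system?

Set s = 0: G(0) = (3) / (32) = 3/32.

G(0) = 3/32 ≈ 0.09375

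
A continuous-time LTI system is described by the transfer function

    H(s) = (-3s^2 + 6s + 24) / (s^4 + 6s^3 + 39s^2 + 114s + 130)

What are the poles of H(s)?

The poles are the roots of the denominator s^4 + 6s^3 + 39s^2 + 114s + 130 = 0.
No real roots exist; factor into two real quadratics: (s^2 + 4s + 5)(s^2 + 2s + 26) = 0.
Each quadratic gives a conjugate pair via the quadratic formula.

s = -2 + j, -2 - j, -1 + 5j, -1 - 5j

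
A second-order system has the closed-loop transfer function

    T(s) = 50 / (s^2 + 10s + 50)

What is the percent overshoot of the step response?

Comparing s^2 + 10s + 50 to s^2 + 2ζωₙs + ωₙ²: ωₙ = √50 ≈ 7.071 rad/s and ζ = 10/(2·√50) ≈ 0.7071.
%OS = 100·exp(−πζ/√(1−ζ²)) = 100·exp(−π·0.7071/√(1−0.7071²)) ≈ 4.32%.

%OS ≈ 4.32%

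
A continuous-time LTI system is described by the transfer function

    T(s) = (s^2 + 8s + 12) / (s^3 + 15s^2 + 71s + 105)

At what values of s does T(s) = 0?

s = -6, -2

Set the numerator to zero: s^2 + 8s + 12 = 0.
Factoring: (s + 6)(s + 2) = 0.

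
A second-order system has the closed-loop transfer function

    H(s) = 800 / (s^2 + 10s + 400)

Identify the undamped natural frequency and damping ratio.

ωₙ = 20 rad/s, ζ = 0.25

Compare the denominator to the standard form s^2 + 2ζωₙs + ωₙ².
ωₙ² = 400, so ωₙ = 20 rad/s.
2ζωₙ = 10, so ζ = 10/(2·20) = 0.25.
With ζ = 0.25 the response is underdamped.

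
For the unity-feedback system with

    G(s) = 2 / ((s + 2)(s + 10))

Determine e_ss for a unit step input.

G(s) has no poles at the origin.
This is a Type 0 system. Kp = lim_{s→0} G(s) = 2/20 = 1/10.
e_ss = 1/(1 + Kp) = 1/(1 + 1/10) = 10/11 ≈ 0.9091.

e_ss = 0.9091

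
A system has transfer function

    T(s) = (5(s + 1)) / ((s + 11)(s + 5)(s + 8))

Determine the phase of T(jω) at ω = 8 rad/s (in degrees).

∠T(j8) ≈ -56.15°

At s = j8: numerator = 5 + j40, denominator = -1096 + j952.
∠T = ∠num − ∠den = 82.875° − (139.02°) = -56.15°.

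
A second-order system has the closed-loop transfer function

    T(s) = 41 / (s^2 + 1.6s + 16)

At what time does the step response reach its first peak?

t_p ≈ 0.8016 s

Comparing s^2 + 1.6s + 16 to s^2 + 2ζωₙs + ωₙ²: ωₙ = 4 rad/s and ζ = 1.6/(2·4) = 0.2.
ζωₙ = 1.6/2 = 0.8, so ω_d = ωₙ√(1−ζ²) = √(ωₙ² − (ζωₙ)²) = √(16 − 0.8²) = √15.36 ≈ 3.919 rad/s.
t_p = π/ω_d = π/3.919 ≈ 0.8016 s.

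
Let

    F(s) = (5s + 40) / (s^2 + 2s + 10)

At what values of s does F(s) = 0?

Set the numerator to zero: 5s + 40 = 0, i.e. 5·(s + 8) = 0.
So s = -8.

s = -8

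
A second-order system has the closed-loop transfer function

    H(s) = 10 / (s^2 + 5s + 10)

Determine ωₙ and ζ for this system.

Compare the denominator to the standard form s^2 + 2ζωₙs + ωₙ².
ωₙ² = 10, so ωₙ = √10 ≈ 3.162 rad/s.
2ζωₙ = 5, so ζ = 5/(2·√10) ≈ 0.7906.
With ζ = 0.7906 the response is underdamped.

ωₙ ≈ 3.162 rad/s, ζ ≈ 0.7906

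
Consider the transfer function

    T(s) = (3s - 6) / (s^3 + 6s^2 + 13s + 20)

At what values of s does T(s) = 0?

Set the numerator to zero: 3s - 6 = 0, i.e. 3·(s - 2) = 0.
So s = 2.

s = 2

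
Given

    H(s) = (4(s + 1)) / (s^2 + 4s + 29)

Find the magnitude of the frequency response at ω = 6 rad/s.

Substitute s = j6: numerator = 4 + j24, denominator = -7 + j24.
|H(j6)| = |4 + j24| / |-7 + j24| = 24.331 / 25 ≈ 0.9732.

|H(j6)| ≈ 0.9732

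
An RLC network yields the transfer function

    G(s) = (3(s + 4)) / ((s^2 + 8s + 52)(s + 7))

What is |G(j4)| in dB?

Substitute s = j4: numerator = 12 + j12, denominator = 124 + j368.
|G(j4)| = |12 + j12| / |124 + j368| = 16.971 / 388.33 ≈ 0.04370.
In decibels: 20·log₁₀(0.04370) ≈ -27.2 dB.

|G(j4)|_dB ≈ -27.2 dB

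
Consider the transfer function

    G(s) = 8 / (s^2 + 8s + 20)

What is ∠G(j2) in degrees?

∠G(j2) ≈ -45°

At s = j2: numerator = 8, denominator = 16 + j16.
∠G = ∠num − ∠den = 0° − (45°) = -45°.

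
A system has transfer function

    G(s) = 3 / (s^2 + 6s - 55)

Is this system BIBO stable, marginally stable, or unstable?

unstable

The denominator s^2 + 6s - 55 factors as (s + 11)(s - 5), giving poles at s = -11, 5.
Since the pole(s) at s = 5 lie in the right half-plane, the system is unstable.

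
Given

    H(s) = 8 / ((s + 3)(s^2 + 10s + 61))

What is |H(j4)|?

|H(j4)| ≈ 0.02657

Substitute s = j4: numerator = 8, denominator = -25 + j300.
|H(j4)| = |8| / |-25 + j300| = 8 / 301.04 ≈ 0.02657.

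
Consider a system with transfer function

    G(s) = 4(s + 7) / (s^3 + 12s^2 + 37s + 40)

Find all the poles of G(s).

The poles are the roots of the denominator s^3 + 12s^2 + 37s + 40 = 0.
Trying s = -8: the polynomial evaluates to 0, so (s + 8) is a factor.
Dividing out leaves s^2 + 4s + 5 = 0.
The quadratic formula then gives s = -2 ± 1j.

s = -2 + j, -2 - j, -8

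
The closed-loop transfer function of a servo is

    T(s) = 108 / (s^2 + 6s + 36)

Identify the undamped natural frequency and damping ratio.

ωₙ = 6 rad/s, ζ = 0.5

Compare the denominator to the standard form s^2 + 2ζωₙs + ωₙ².
ωₙ² = 36, so ωₙ = 6 rad/s.
2ζωₙ = 6, so ζ = 6/(2·6) = 0.5.
With ζ = 0.5 the response is underdamped.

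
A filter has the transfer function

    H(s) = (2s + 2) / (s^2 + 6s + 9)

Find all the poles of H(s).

The poles are the roots of the denominator s^2 + 6s + 9 = 0.
Factoring: (s + 3)^2 = 0, so s = -3 and s = -3.

s = -3, -3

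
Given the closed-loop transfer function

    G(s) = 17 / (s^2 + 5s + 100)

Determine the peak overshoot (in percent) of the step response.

%OS ≈ 44.4%

Comparing s^2 + 5s + 100 to s^2 + 2ζωₙs + ωₙ²: ωₙ = 10 rad/s and ζ = 5/(2·10) = 0.25.
%OS = 100·exp(−πζ/√(1−ζ²)) = 100·exp(−π·0.25/√(1−0.25²)) ≈ 44.4%.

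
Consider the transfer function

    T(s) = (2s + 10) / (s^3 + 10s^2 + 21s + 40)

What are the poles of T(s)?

s = -1 ± 2j, -8

The poles are the roots of the denominator s^3 + 10s^2 + 21s + 40 = 0.
Trying s = -8: the polynomial evaluates to 0, so (s + 8) is a factor.
Dividing out leaves s^2 + 2s + 5 = 0.
The quadratic formula then gives s = -1 ± 2j.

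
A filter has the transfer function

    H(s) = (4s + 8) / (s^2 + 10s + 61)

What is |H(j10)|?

Substitute s = j10: numerator = 8 + j40, denominator = -39 + j100.
|H(j10)| = |8 + j40| / |-39 + j100| = 40.792 / 107.34 ≈ 0.3800.

|H(j10)| ≈ 0.3800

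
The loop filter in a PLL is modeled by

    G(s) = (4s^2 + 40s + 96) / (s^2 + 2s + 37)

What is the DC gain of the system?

G(0) = 96/37 ≈ 2.595

Set s = 0: G(0) = (96) / (37) = 96/37.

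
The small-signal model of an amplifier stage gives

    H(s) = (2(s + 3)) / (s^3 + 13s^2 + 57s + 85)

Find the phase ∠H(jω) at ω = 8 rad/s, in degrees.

At s = j8: numerator = 6 + j16, denominator = -747 - j56.
∠H = ∠num − ∠den = 69.444° − (-175.71°) = 245.2°, which wraps to -114.8°.

∠H(j8) ≈ -114.8°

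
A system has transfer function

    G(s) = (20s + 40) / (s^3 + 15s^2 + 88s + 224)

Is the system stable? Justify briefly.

stable

The denominator s^3 + 15s^2 + 88s + 224 factors as (s + 7)(s^2 + 8s + 32), giving poles at s = -7, -4 ± 4j.
Since all poles lie strictly in the left half-plane, the system is stable.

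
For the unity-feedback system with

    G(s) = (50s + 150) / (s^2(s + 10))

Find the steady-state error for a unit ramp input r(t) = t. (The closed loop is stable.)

G(s) has 2 poles at the origin.
This is a Type 2 system; for a ramp input the steady-state error is zero.

e_ss = 0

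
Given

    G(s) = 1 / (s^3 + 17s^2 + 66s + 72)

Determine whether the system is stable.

stable

The denominator s^3 + 17s^2 + 66s + 72 factors as (s + 2)(s + 12)(s + 3), giving poles at s = -2, -12, -3.
Since all poles lie strictly in the left half-plane, the system is stable.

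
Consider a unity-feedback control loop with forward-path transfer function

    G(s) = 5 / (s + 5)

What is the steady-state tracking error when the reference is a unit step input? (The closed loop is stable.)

e_ss = 0.5000

G(s) has no poles at the origin.
This is a Type 0 system. Kp = lim_{s→0} G(s) = 5/5 = 1.
e_ss = 1/(1 + Kp) = 1/(1 + 1) = 1/2 ≈ 0.5000.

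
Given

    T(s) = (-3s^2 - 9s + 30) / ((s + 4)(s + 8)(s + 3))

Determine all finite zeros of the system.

s = -5, 2

Set the numerator to zero: -3s^2 - 9s + 30 = 0, i.e. -3·(s^2 + 3s - 10) = 0.
Factoring: (s + 5)(s - 2) = 0.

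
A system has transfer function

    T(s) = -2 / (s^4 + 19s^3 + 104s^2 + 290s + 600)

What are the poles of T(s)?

s = -1 + 3j, -1 - 3j, -5, -12

The poles are the roots of the denominator s^4 + 19s^3 + 104s^2 + 290s + 600 = 0.
Trying s = -5: the polynomial evaluates to 0, so (s + 5) is a factor.
Dividing out leaves s^3 + 14s^2 + 34s + 120 = 0.
This factors further as (s^2 + 2s + 10)(s + 12) = 0.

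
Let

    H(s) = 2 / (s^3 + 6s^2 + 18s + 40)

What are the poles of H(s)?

s = -1 ± 3j, -4

The poles are the roots of the denominator s^3 + 6s^2 + 18s + 40 = 0.
Trying s = -4: the polynomial evaluates to 0, so (s + 4) is a factor.
Dividing out leaves s^2 + 2s + 10 = 0.
The quadratic formula then gives s = -1 ± 3j.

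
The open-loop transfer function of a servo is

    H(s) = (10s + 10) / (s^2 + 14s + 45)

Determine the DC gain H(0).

Set s = 0: H(0) = (10) / (45) = 2/9.

H(0) = 2/9 ≈ 0.2222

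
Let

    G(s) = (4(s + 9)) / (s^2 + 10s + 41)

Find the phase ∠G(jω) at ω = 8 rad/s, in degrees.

At s = j8: numerator = 36 + j32, denominator = -23 + j80.
∠G = ∠num − ∠den = 41.634° − (106.04°) = -64.41°.

∠G(j8) ≈ -64.41°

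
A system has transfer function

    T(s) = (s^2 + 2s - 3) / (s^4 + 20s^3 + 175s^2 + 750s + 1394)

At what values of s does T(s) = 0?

Set the numerator to zero: s^2 + 2s - 3 = 0.
Factoring: (s - 1)(s + 3) = 0.

s = 1, -3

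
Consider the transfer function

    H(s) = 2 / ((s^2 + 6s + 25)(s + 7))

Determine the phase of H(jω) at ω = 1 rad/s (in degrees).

∠H(j1) ≈ -22.17°

At s = j1: numerator = 2, denominator = 162 + j66.
∠H = ∠num − ∠den = 0° − (22.166°) = -22.17°.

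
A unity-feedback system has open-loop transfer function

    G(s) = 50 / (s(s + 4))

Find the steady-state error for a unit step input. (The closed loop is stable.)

G(s) has one pole at the origin.
This is a Type 1 system; for a step input the steady-state error is zero.

e_ss = 0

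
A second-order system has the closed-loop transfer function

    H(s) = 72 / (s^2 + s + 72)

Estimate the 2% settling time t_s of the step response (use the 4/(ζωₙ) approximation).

Comparing s^2 + s + 72 to s^2 + 2ζωₙs + ωₙ²: ωₙ = √72 ≈ 8.485 rad/s and ζ = 1/(2·√72) ≈ 0.05893.
ζωₙ = 1/2 = 0.5, so t_s ≈ 4/(ζωₙ) = 4/0.5 = 8 s.

t_s ≈ 8 s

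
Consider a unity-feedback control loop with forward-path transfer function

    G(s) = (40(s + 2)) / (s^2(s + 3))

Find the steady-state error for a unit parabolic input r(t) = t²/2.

G(s) has 2 poles at the origin.
This is a Type 2 system. Ka = lim_{s→0} s^2·G(s) = 80/3.
e_ss = 1/Ka = 1/(80/3) = 3/80 ≈ 0.03750.

e_ss = 0.03750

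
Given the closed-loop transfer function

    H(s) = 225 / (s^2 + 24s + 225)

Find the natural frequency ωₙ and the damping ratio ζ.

ωₙ = 15 rad/s, ζ = 0.8

Compare the denominator to the standard form s^2 + 2ζωₙs + ωₙ².
ωₙ² = 225, so ωₙ = 15 rad/s.
2ζωₙ = 24, so ζ = 24/(2·15) = 0.8.
With ζ = 0.8 the response is underdamped.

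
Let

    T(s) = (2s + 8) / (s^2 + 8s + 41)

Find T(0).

Set s = 0: T(0) = (8) / (41) = 8/41.

T(0) = 8/41 ≈ 0.1951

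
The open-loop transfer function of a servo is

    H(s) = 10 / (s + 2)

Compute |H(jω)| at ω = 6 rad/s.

Substitute s = j6: numerator = 10, denominator = 2 + j6.
|H(j6)| = |10| / |2 + j6| = 10 / 6.3246 ≈ 1.581.

|H(j6)| ≈ 1.581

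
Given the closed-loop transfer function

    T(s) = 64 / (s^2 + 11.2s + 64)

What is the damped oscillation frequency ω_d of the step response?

ω_d ≈ 5.713 rad/s

Comparing s^2 + 11.2s + 64 to s^2 + 2ζωₙs + ωₙ²: ωₙ = 8 rad/s and ζ = 11.2/(2·8) = 0.7.
ζωₙ = 11.2/2 = 5.6, so ω_d = ωₙ√(1−ζ²) = √(ωₙ² − (ζωₙ)²) = √(64 − 5.6²) = √32.64 ≈ 5.713 rad/s.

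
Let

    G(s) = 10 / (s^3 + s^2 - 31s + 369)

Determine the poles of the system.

The poles are the roots of the denominator s^3 + s^2 - 31s + 369 = 0.
Trying s = -9: the polynomial evaluates to 0, so (s + 9) is a factor.
Dividing out leaves s^2 - 8s + 41 = 0.
The quadratic formula then gives s = 4 ± 5j.

s = 4 ± 5j, -9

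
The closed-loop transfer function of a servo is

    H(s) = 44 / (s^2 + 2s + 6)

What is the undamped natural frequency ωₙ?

Compare the denominator to the standard form s^2 + 2ζωₙs + ωₙ².
ωₙ² = 6, so ωₙ = √6 ≈ 2.449 rad/s.

ωₙ ≈ 2.449 rad/s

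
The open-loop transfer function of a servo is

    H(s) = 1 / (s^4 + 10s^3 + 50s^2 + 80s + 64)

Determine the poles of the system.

s = -1 + j, -1 - j, -4 + 4j, -4 - 4j

The poles are the roots of the denominator s^4 + 10s^3 + 50s^2 + 80s + 64 = 0.
No real roots exist; factor into two real quadratics: (s^2 + 2s + 2)(s^2 + 8s + 32) = 0.
Each quadratic gives a conjugate pair via the quadratic formula.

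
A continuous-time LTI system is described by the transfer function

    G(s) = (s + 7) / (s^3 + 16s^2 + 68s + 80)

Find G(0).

Set s = 0: G(0) = (7) / (80) = 7/80.

G(0) = 7/80 ≈ 0.08750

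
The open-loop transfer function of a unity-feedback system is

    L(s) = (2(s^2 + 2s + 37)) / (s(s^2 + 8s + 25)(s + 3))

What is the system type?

The denominator has 1 factor of s at the origin (free integrator), so this is a Type 1 system.

Type 1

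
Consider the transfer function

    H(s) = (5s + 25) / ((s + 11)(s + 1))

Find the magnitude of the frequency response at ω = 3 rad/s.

|H(j3)| ≈ 0.8086

Substitute s = j3: numerator = 25 + j15, denominator = 2 + j36.
|H(j3)| = |25 + j15| / |2 + j36| = 29.155 / 36.056 ≈ 0.8086.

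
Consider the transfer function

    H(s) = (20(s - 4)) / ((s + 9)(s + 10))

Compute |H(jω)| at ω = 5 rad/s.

|H(j5)| ≈ 1.113

Substitute s = j5: numerator = -80 + j100, denominator = 65 + j95.
|H(j5)| = |-80 + j100| / |65 + j95| = 128.06 / 115.11 ≈ 1.113.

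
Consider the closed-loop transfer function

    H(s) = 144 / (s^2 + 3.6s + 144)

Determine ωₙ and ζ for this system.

ωₙ = 12 rad/s, ζ = 0.15

Compare the denominator to the standard form s^2 + 2ζωₙs + ωₙ².
ωₙ² = 144, so ωₙ = 12 rad/s.
2ζωₙ = 3.6, so ζ = 3.6/(2·12) = 0.15.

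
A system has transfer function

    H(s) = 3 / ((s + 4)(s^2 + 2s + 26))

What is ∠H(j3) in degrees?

∠H(j3) ≈ -56.31°

At s = j3: numerator = 3, denominator = 50 + j75.
∠H = ∠num − ∠den = 0° − (56.310°) = -56.31°.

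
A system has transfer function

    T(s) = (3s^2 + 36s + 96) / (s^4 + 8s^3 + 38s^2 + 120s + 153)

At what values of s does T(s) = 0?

Set the numerator to zero: 3s^2 + 36s + 96 = 0, i.e. 3·(s^2 + 12s + 32) = 0.
Factoring: (s + 4)(s + 8) = 0.

s = -4, -8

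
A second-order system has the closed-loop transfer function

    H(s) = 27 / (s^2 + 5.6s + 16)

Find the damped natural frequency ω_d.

ω_d ≈ 2.857 rad/s

Comparing s^2 + 5.6s + 16 to s^2 + 2ζωₙs + ωₙ²: ωₙ = 4 rad/s and ζ = 5.6/(2·4) = 0.7.
ζωₙ = 5.6/2 = 2.8, so ω_d = ωₙ√(1−ζ²) = √(ωₙ² − (ζωₙ)²) = √(16 − 2.8²) = √8.16 ≈ 2.857 rad/s.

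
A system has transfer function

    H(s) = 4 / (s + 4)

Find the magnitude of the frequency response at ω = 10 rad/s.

Substitute s = j10: numerator = 4, denominator = 4 + j10.
|H(j10)| = |4| / |4 + j10| = 4 / 10.770 ≈ 0.3714.

|H(j10)| ≈ 0.3714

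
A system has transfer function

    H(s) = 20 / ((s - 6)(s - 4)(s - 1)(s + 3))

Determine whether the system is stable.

The poles can be read from the denominator factors: s = 6, 4, 1, -3.
Since the pole(s) at s = 6, 4, 1 lie in the right half-plane, the system is unstable.

unstable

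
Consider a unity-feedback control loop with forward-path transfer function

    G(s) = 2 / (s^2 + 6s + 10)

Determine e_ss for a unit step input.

G(s) has no poles at the origin.
This is a Type 0 system. Kp = lim_{s→0} G(s) = 2/10 = 1/5.
e_ss = 1/(1 + Kp) = 1/(1 + 1/5) = 5/6 ≈ 0.8333.

e_ss = 0.8333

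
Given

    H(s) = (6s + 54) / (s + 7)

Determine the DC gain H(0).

H(0) = 54/7 ≈ 7.714

Set s = 0: H(0) = (54) / (7) = 54/7.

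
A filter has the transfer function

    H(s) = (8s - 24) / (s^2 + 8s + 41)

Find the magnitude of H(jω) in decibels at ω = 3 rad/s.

Substitute s = j3: numerator = -24 + j24, denominator = 32 + j24.
|H(j3)| = |-24 + j24| / |32 + j24| = 33.941 / 40 ≈ 0.8485.
In decibels: 20·log₁₀(0.8485) ≈ -1.43 dB.

|H(j3)|_dB ≈ -1.43 dB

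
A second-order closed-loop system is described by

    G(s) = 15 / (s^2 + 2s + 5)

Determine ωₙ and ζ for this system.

ωₙ ≈ 2.236 rad/s, ζ ≈ 0.4472

Compare the denominator to the standard form s^2 + 2ζωₙs + ωₙ².
ωₙ² = 5, so ωₙ = √5 ≈ 2.236 rad/s.
2ζωₙ = 2, so ζ = 2/(2·√5) ≈ 0.4472.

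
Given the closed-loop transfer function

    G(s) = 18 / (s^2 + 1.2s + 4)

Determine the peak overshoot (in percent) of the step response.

%OS ≈ 37.2%

Comparing s^2 + 1.2s + 4 to s^2 + 2ζωₙs + ωₙ²: ωₙ = 2 rad/s and ζ = 1.2/(2·2) = 0.3.
%OS = 100·exp(−πζ/√(1−ζ²)) = 100·exp(−π·0.3/√(1−0.3²)) ≈ 37.2%.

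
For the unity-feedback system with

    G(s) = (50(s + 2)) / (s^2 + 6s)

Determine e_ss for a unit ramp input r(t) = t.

G(s) has one pole at the origin.
This is a Type 1 system. Kv = lim_{s→0} s·G(s) = 100/6 = 50/3.
e_ss = 1/Kv = 1/(50/3) = 3/50 ≈ 0.06000.

e_ss = 0.06000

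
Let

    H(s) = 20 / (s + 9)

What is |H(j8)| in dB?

|H(j8)|_dB ≈ 4.41 dB

Substitute s = j8: numerator = 20, denominator = 9 + j8.
|H(j8)| = |20| / |9 + j8| = 20 / 12.042 ≈ 1.661.
In decibels: 20·log₁₀(1.661) ≈ 4.41 dB.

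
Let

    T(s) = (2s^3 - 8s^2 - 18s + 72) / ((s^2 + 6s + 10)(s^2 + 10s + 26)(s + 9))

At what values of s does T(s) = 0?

s = -3, 3, 4

Set the numerator to zero: 2s^3 - 8s^2 - 18s + 72 = 0, i.e. 2·(s^3 - 4s^2 - 9s + 36) = 0.
Factoring: (s + 3)(s - 3)(s - 4) = 0.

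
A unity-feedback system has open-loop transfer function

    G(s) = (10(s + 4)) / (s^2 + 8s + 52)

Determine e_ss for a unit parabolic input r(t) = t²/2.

G(s) has no poles at the origin.
This is a Type 0 system; Ka = lim_{s→0} s^2·G(s) = 0, so the steady-state error for a parabola input is infinite.

e_ss = ∞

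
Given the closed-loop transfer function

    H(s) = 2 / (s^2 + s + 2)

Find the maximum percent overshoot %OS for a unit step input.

%OS ≈ 30.5%

Comparing s^2 + s + 2 to s^2 + 2ζωₙs + ωₙ²: ωₙ = √2 ≈ 1.414 rad/s and ζ = 1/(2·√2) ≈ 0.3536.
%OS = 100·exp(−πζ/√(1−ζ²)) = 100·exp(−π·0.3536/√(1−0.3536²)) ≈ 30.5%.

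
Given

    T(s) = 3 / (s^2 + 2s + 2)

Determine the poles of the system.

The poles are the roots of the denominator s^2 + 2s + 2 = 0.
Using the quadratic formula: s = (-2 ± √(-4))/2 = -1 ± 1j.

s = -1 ± j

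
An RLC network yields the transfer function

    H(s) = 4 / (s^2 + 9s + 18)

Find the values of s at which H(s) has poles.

The poles are the roots of the denominator s^2 + 9s + 18 = 0.
Factoring: (s + 3)(s + 6) = 0, so s = -3 and s = -6.

s = -3, -6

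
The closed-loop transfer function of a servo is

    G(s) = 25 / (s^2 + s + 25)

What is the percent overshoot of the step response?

%OS ≈ 72.9%

Comparing s^2 + s + 25 to s^2 + 2ζωₙs + ωₙ²: ωₙ = 5 rad/s and ζ = 1/(2·5) = 0.1.
%OS = 100·exp(−πζ/√(1−ζ²)) = 100·exp(−π·0.1/√(1−0.1²)) ≈ 72.9%.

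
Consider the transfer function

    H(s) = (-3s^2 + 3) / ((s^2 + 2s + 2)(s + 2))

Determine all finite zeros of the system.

Set the numerator to zero: -3s^2 + 3 = 0, i.e. -3·(s^2 - 1) = 0.
Factoring: (s + 1)(s - 1) = 0.

s = -1, 1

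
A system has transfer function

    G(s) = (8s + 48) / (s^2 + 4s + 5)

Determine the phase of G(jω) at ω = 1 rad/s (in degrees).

∠G(j1) ≈ -35.54°

At s = j1: numerator = 48 + j8, denominator = 4 + j4.
∠G = ∠num − ∠den = 9.4623° − (45°) = -35.54°.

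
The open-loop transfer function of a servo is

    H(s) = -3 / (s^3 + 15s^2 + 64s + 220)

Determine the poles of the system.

The poles are the roots of the denominator s^3 + 15s^2 + 64s + 220 = 0.
Trying s = -11: the polynomial evaluates to 0, so (s + 11) is a factor.
Dividing out leaves s^2 + 4s + 20 = 0.
The quadratic formula then gives s = -2 ± 4j.

s = -2 ± 4j, -11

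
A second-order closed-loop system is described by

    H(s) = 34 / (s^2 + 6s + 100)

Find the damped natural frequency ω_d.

Comparing s^2 + 6s + 100 to s^2 + 2ζωₙs + ωₙ²: ωₙ = 10 rad/s and ζ = 6/(2·10) = 0.3.
ζωₙ = 6/2 = 3, so ω_d = ωₙ√(1−ζ²) = √(ωₙ² − (ζωₙ)²) = √(100 − 3²) = √91 ≈ 9.539 rad/s.

ω_d ≈ 9.539 rad/s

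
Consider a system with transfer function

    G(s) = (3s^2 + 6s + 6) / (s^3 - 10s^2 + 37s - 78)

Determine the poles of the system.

s = 2 + 3j, 2 - 3j, 6

The poles are the roots of the denominator s^3 - 10s^2 + 37s - 78 = 0.
Trying s = 6: the polynomial evaluates to 0, so (s - 6) is a factor.
Dividing out leaves s^2 - 4s + 13 = 0.
The quadratic formula then gives s = 2 ± 3j.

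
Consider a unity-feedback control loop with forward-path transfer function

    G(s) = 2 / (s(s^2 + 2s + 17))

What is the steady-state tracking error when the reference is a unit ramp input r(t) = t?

G(s) has one pole at the origin.
This is a Type 1 system. Kv = lim_{s→0} s·G(s) = 2/17.
e_ss = 1/Kv = 1/(2/17) = 17/2 ≈ 8.500.

e_ss = 8.500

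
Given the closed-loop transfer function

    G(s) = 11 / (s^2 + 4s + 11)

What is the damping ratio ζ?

Compare the denominator to the standard form s^2 + 2ζωₙs + ωₙ².
ωₙ² = 11, so ωₙ = √11 ≈ 3.317 rad/s.
2ζωₙ = 4, so ζ = 4/(2·√11) ≈ 0.6030.
With ζ = 0.6030 the response is underdamped.

ζ ≈ 0.6030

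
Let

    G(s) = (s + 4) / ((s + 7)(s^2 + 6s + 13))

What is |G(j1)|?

Substitute s = j1: numerator = 4 + j1, denominator = 78 + j54.
|G(j1)| = |4 + j1| / |78 + j54| = 4.1231 / 94.868 ≈ 0.04346.

|G(j1)| ≈ 0.04346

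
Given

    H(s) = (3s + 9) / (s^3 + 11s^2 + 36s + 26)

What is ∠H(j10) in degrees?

At s = j10: numerator = 9 + j30, denominator = -1074 - j640.
∠H = ∠num − ∠den = 73.301° − (-149.21°) = 222.5°, which wraps to -137.5°.

∠H(j10) ≈ -137.5°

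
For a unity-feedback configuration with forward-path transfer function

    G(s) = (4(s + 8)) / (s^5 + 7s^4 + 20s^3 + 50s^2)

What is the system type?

Type 2

The denominator has 2 factors of s at the origin (free integrators), so this is a Type 2 system.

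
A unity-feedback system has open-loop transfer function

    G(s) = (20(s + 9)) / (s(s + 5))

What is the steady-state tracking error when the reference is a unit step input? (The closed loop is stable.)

e_ss = 0

G(s) has one pole at the origin.
This is a Type 1 system; for a step input the steady-state error is zero.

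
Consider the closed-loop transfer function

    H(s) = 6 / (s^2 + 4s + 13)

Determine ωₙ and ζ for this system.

ωₙ ≈ 3.606 rad/s, ζ ≈ 0.5547

Compare the denominator to the standard form s^2 + 2ζωₙs + ωₙ².
ωₙ² = 13, so ωₙ = √13 ≈ 3.606 rad/s.
2ζωₙ = 4, so ζ = 4/(2·√13) ≈ 0.5547.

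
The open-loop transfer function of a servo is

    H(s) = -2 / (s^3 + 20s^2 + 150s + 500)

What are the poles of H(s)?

s = -5 ± 5j, -10

The poles are the roots of the denominator s^3 + 20s^2 + 150s + 500 = 0.
Trying s = -10: the polynomial evaluates to 0, so (s + 10) is a factor.
Dividing out leaves s^2 + 10s + 50 = 0.
The quadratic formula then gives s = -5 ± 5j.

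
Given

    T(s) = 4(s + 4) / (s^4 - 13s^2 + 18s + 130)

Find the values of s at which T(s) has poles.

The poles are the roots of the denominator s^4 - 13s^2 + 18s + 130 = 0.
No real roots exist; factor into two real quadratics: (s^2 - 6s + 13)(s^2 + 6s + 10) = 0.
Each quadratic gives a conjugate pair via the quadratic formula.

s = 3 + 2j, 3 - 2j, -3 + j, -3 - j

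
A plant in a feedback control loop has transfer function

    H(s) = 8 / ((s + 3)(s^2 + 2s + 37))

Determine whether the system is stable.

stable

The poles can be read from the denominator factors: s = -3, -1 ± 6j.
Since all poles lie strictly in the left half-plane, the system is stable.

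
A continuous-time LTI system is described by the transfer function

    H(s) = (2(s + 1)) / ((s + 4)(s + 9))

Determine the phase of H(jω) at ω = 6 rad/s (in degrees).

At s = j6: numerator = 2 + j12, denominator = j78.
∠H = ∠num − ∠den = 80.538° − (90°) = -9.462°.

∠H(j6) ≈ -9.462°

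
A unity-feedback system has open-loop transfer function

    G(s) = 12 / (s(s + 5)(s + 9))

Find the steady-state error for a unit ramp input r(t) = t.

G(s) has one pole at the origin.
This is a Type 1 system. Kv = lim_{s→0} s·G(s) = 12/45 = 4/15.
e_ss = 1/Kv = 1/(4/15) = 15/4 ≈ 3.750.

e_ss = 3.750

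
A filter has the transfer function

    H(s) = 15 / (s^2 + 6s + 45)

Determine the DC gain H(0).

At s = 0 each factor (s + a) contributes a and each (s^2 + bs + c) contributes c.
H(0) = 15·1 / ((45)) = 15/45 = 1/3.

H(0) = 1/3 ≈ 0.3333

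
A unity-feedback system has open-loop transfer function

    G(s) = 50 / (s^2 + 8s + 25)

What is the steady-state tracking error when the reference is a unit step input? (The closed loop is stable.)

e_ss = 0.3333

G(s) has no poles at the origin.
This is a Type 0 system. Kp = lim_{s→0} G(s) = 50/25 = 2.
e_ss = 1/(1 + Kp) = 1/(1 + 2) = 1/3 ≈ 0.3333.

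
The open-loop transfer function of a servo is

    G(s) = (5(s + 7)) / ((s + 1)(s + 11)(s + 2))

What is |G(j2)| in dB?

|G(j2)|_dB ≈ -5.77 dB

Substitute s = j2: numerator = 35 + j10, denominator = -34 + j62.
|G(j2)| = |35 + j10| / |-34 + j62| = 36.401 / 70.711 ≈ 0.5148.
In decibels: 20·log₁₀(0.5148) ≈ -5.77 dB.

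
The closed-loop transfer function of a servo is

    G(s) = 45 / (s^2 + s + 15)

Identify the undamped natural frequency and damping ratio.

ωₙ ≈ 3.873 rad/s, ζ ≈ 0.1291

Compare the denominator to the standard form s^2 + 2ζωₙs + ωₙ².
ωₙ² = 15, so ωₙ = √15 ≈ 3.873 rad/s.
2ζωₙ = 1, so ζ = 1/(2·√15) ≈ 0.1291.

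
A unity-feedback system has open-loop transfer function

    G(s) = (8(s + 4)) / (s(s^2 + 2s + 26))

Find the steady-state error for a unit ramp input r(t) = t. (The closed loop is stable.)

e_ss = 0.8125

G(s) has one pole at the origin.
This is a Type 1 system. Kv = lim_{s→0} s·G(s) = 32/26 = 16/13.
e_ss = 1/Kv = 1/(16/13) = 13/16 ≈ 0.8125.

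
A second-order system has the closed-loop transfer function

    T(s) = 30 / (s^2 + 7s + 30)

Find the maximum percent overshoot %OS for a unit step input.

%OS ≈ 7.35%

Comparing s^2 + 7s + 30 to s^2 + 2ζωₙs + ωₙ²: ωₙ = √30 ≈ 5.477 rad/s and ζ = 7/(2·√30) ≈ 0.6390.
%OS = 100·exp(−πζ/√(1−ζ²)) = 100·exp(−π·0.6390/√(1−0.6390²)) ≈ 7.35%.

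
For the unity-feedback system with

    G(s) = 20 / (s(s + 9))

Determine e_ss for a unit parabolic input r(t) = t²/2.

e_ss = ∞

G(s) has one pole at the origin.
This is a Type 1 system; Ka = lim_{s→0} s^2·G(s) = 0, so the steady-state error for a parabola input is infinite.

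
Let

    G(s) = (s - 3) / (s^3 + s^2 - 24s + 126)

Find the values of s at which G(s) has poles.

The poles are the roots of the denominator s^3 + s^2 - 24s + 126 = 0.
Trying s = -7: the polynomial evaluates to 0, so (s + 7) is a factor.
Dividing out leaves s^2 - 6s + 18 = 0.
The quadratic formula then gives s = 3 ± 3j.

s = 3 + 3j, 3 - 3j, -7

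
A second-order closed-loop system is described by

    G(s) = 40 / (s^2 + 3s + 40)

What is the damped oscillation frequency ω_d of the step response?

Comparing s^2 + 3s + 40 to s^2 + 2ζωₙs + ωₙ²: ωₙ = √40 ≈ 6.325 rad/s and ζ = 3/(2·√40) ≈ 0.2372.
ζωₙ = 3/2 = 1.5, so ω_d = ωₙ√(1−ζ²) = √(ωₙ² − (ζωₙ)²) = √(40 − 1.5²) = √37.75 ≈ 6.144 rad/s.

ω_d ≈ 6.144 rad/s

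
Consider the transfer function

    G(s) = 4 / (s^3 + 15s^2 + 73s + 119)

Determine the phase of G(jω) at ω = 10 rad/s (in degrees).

At s = j10: numerator = 4, denominator = -1381 - j270.
∠G = ∠num − ∠den = 0° − (-168.94°) = 168.9°.

∠G(j10) ≈ 168.9°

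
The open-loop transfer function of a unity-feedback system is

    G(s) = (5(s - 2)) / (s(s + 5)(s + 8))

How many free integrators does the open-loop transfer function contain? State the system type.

The denominator has 1 factor of s at the origin (free integrator), so this is a Type 1 system.

Type 1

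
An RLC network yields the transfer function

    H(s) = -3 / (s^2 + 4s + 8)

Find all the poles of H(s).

The poles are the roots of the denominator s^2 + 4s + 8 = 0.
Using the quadratic formula: s = (-4 ± √(-16))/2 = -2 ± 2j.

s = -2 ± 2j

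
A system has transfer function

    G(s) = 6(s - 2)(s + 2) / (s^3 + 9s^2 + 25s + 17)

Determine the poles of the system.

s = -4 ± j, -1

The poles are the roots of the denominator s^3 + 9s^2 + 25s + 17 = 0.
Trying s = -1: the polynomial evaluates to 0, so (s + 1) is a factor.
Dividing out leaves s^2 + 8s + 17 = 0.
The quadratic formula then gives s = -4 ± 1j.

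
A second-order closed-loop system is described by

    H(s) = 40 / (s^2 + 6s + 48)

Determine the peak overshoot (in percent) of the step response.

Comparing s^2 + 6s + 48 to s^2 + 2ζωₙs + ωₙ²: ωₙ = √48 ≈ 6.928 rad/s and ζ = 6/(2·√48) ≈ 0.4330.
%OS = 100·exp(−πζ/√(1−ζ²)) = 100·exp(−π·0.4330/√(1−0.4330²)) ≈ 22.1%.

%OS ≈ 22.1%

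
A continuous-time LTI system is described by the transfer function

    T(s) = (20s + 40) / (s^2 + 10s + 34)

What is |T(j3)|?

|T(j3)| ≈ 1.847

Substitute s = j3: numerator = 40 + j60, denominator = 25 + j30.
|T(j3)| = |40 + j60| / |25 + j30| = 72.111 / 39.051 ≈ 1.847.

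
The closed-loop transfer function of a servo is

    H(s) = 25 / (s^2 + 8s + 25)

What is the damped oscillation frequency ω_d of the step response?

Comparing s^2 + 8s + 25 to s^2 + 2ζωₙs + ωₙ²: ωₙ = 5 rad/s and ζ = 8/(2·5) = 0.8.
ζωₙ = 8/2 = 4, so ω_d = ωₙ√(1−ζ²) = √(ωₙ² − (ζωₙ)²) = √(25 − 4²) = √9 = 3 rad/s.

ω_d = 3 rad/s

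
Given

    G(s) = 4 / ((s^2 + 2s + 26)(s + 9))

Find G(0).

G(0) = 2/117 ≈ 0.01709

Set s = 0: G(0) = (4) / (234) = 2/117.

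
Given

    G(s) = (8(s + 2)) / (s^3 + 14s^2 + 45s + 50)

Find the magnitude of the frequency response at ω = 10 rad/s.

|G(j10)| ≈ 0.05597

Substitute s = j10: numerator = 16 + j80, denominator = -1350 - j550.
|G(j10)| = |16 + j80| / |-1350 - j550| = 81.584 / 1457.7 ≈ 0.05597.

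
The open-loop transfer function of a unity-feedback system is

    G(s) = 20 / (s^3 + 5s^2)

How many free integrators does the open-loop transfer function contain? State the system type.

Factor s from the denominator: s^3 + 5s^2 = s^2·(s + 5).
There are 2 poles at the origin, so the system is Type 2.

Type 2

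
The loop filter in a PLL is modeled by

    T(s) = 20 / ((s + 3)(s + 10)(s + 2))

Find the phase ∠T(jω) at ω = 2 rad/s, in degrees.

At s = j2: numerator = 20, denominator = j104.
∠T = ∠num − ∠den = 0° − (90°) = -90°.

∠T(j2) ≈ -90°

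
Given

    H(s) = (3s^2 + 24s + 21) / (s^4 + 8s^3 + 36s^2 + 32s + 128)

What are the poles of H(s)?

s = 2j, -2j, -4 + 4j, -4 - 4j

The poles are the roots of the denominator s^4 + 8s^3 + 36s^2 + 32s + 128 = 0.
No real roots exist; factor into two real quadratics: (s^2 + 4)(s^2 + 8s + 32) = 0.
Each quadratic gives a conjugate pair via the quadratic formula.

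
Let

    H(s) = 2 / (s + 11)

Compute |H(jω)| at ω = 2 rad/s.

|H(j2)| ≈ 0.1789

Substitute s = j2: numerator = 2, denominator = 11 + j2.
|H(j2)| = |2| / |11 + j2| = 2 / 11.180 ≈ 0.1789.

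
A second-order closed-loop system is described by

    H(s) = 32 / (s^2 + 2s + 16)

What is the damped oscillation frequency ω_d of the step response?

ω_d ≈ 3.873 rad/s

Comparing s^2 + 2s + 16 to s^2 + 2ζωₙs + ωₙ²: ωₙ = 4 rad/s and ζ = 2/(2·4) = 0.25.
ζωₙ = 2/2 = 1, so ω_d = ωₙ√(1−ζ²) = √(ωₙ² − (ζωₙ)²) = √(16 − 1²) = √15 ≈ 3.873 rad/s.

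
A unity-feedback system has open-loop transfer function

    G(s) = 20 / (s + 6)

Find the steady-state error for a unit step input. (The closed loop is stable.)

G(s) has no poles at the origin.
This is a Type 0 system. Kp = lim_{s→0} G(s) = 20/6 = 10/3.
e_ss = 1/(1 + Kp) = 1/(1 + 10/3) = 3/13 ≈ 0.2308.

e_ss = 0.2308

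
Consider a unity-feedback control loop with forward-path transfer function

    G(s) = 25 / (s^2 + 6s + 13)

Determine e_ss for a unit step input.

G(s) has no poles at the origin.
This is a Type 0 system. Kp = lim_{s→0} G(s) = 25/13.
e_ss = 1/(1 + Kp) = 1/(1 + 25/13) = 13/38 ≈ 0.3421.

e_ss = 0.3421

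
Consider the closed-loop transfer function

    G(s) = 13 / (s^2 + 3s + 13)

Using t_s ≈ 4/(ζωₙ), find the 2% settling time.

t_s ≈ 2.667 s

Comparing s^2 + 3s + 13 to s^2 + 2ζωₙs + ωₙ²: ωₙ = √13 ≈ 3.606 rad/s and ζ = 3/(2·√13) ≈ 0.4160.
ζωₙ = 3/2 = 1.5, so t_s ≈ 4/(ζωₙ) = 4/1.5 ≈ 2.667 s.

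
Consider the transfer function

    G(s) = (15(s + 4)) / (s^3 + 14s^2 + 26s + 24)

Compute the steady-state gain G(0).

G(0) = 5/2 ≈ 2.500

Set s = 0: G(0) = (60) / (24) = 5/2.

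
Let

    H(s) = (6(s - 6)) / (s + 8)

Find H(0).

At s = 0 each factor (s + a) contributes a and each (s^2 + bs + c) contributes c.
H(0) = 6·(-6) / ((8)) = -36/8 = -9/2.

H(0) = -9/2 ≈ -4.500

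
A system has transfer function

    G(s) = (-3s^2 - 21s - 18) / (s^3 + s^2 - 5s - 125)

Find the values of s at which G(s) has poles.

The poles are the roots of the denominator s^3 + s^2 - 5s - 125 = 0.
Trying s = 5: the polynomial evaluates to 0, so (s - 5) is a factor.
Dividing out leaves s^2 + 6s + 25 = 0.
The quadratic formula then gives s = -3 ± 4j.

s = -3 + 4j, -3 - 4j, 5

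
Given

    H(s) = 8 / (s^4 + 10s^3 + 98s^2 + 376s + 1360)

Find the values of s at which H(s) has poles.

The poles are the roots of the denominator s^4 + 10s^3 + 98s^2 + 376s + 1360 = 0.
No real roots exist; factor into two real quadratics: (s^2 + 6s + 34)(s^2 + 4s + 40) = 0.
Each quadratic gives a conjugate pair via the quadratic formula.

s = -3 ± 5j, -2 ± 6j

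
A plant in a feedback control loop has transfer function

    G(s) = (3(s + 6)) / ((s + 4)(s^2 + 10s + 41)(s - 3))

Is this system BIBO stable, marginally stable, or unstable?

The poles can be read from the denominator factors: s = -4, -5 ± 4j, 3.
Since the pole(s) at s = 3 lie in the right half-plane, the system is unstable.

unstable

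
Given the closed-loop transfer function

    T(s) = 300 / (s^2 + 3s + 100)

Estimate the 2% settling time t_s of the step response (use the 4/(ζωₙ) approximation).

t_s ≈ 2.667 s

Comparing s^2 + 3s + 100 to s^2 + 2ζωₙs + ωₙ²: ωₙ = 10 rad/s and ζ = 3/(2·10) = 0.15.
ζωₙ = 3/2 = 1.5, so t_s ≈ 4/(ζωₙ) = 4/1.5 ≈ 2.667 s.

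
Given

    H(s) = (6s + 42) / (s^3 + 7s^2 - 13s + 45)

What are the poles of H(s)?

The poles are the roots of the denominator s^3 + 7s^2 - 13s + 45 = 0.
Trying s = -9: the polynomial evaluates to 0, so (s + 9) is a factor.
Dividing out leaves s^2 - 2s + 5 = 0.
The quadratic formula then gives s = 1 ± 2j.

s = 1 + 2j, 1 - 2j, -9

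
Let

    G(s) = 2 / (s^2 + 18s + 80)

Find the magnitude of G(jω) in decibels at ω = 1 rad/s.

Substitute s = j1: numerator = 2, denominator = 79 + j18.
|G(j1)| = |2| / |79 + j18| = 2 / 81.025 ≈ 0.02468.
In decibels: 20·log₁₀(0.02468) ≈ -32.2 dB.

|G(j1)|_dB ≈ -32.2 dB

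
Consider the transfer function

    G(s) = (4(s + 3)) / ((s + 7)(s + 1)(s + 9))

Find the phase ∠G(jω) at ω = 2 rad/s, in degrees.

At s = j2: numerator = 12 + j8, denominator = -5 + j150.
∠G = ∠num − ∠den = 33.690° − (91.909°) = -58.22°.

∠G(j2) ≈ -58.22°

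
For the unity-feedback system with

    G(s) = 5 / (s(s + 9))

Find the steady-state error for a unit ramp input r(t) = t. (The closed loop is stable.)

e_ss = 1.800

G(s) has one pole at the origin.
This is a Type 1 system. Kv = lim_{s→0} s·G(s) = 5/9.
e_ss = 1/Kv = 1/(5/9) = 9/5 ≈ 1.800.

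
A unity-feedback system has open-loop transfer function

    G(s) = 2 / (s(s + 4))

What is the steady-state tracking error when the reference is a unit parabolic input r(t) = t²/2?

G(s) has one pole at the origin.
This is a Type 1 system; Ka = lim_{s→0} s^2·G(s) = 0, so the steady-state error for a parabola input is infinite.

e_ss = ∞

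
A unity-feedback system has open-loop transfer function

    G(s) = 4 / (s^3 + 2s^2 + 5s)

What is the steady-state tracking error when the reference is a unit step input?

e_ss = 0

G(s) has one pole at the origin.
This is a Type 1 system; for a step input the steady-state error is zero.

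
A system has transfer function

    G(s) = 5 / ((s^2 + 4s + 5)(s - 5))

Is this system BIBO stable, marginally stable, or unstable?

The poles can be read from the denominator factors: s = -2 ± j, 5.
Since the pole(s) at s = 5 lie in the right half-plane, the system is unstable.

unstable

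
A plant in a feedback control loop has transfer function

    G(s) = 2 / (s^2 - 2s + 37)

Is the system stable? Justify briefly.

The denominator s^2 - 2s + 37 factors as (s^2 - 2s + 37), giving poles at s = 1 ± 6j.
Since the pole(s) at s = 1 + 6j, 1 - 6j lie in the right half-plane, the system is unstable.

unstable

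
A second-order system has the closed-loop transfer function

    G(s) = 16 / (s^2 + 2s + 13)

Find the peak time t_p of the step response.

t_p ≈ 0.9069 s

Comparing s^2 + 2s + 13 to s^2 + 2ζωₙs + ωₙ²: ωₙ = √13 ≈ 3.606 rad/s and ζ = 2/(2·√13) ≈ 0.2774.
ζωₙ = 2/2 = 1, so ω_d = ωₙ√(1−ζ²) = √(ωₙ² − (ζωₙ)²) = √(13 − 1²) = √12 ≈ 3.464 rad/s.
t_p = π/ω_d = π/3.464 ≈ 0.9069 s.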